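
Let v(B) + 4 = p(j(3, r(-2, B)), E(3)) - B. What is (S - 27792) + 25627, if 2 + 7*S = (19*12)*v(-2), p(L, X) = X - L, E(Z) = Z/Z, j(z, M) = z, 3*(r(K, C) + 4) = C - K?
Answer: -16069/7 ≈ -2295.6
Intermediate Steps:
r(K, C) = -4 - K/3 + C/3 (r(K, C) = -4 + (C - K)/3 = -4 + (-K/3 + C/3) = -4 - K/3 + C/3)
E(Z) = 1
v(B) = -6 - B (v(B) = -4 + ((1 - 1*3) - B) = -4 + ((1 - 3) - B) = -4 + (-2 - B) = -6 - B)
S = -914/7 (S = -2/7 + ((19*12)*(-6 - 1*(-2)))/7 = -2/7 + (228*(-6 + 2))/7 = -2/7 + (228*(-4))/7 = -2/7 + (⅐)*(-912) = -2/7 - 912/7 = -914/7 ≈ -130.57)
(S - 27792) + 25627 = (-914/7 - 27792) + 25627 = -195458/7 + 25627 = -16069/7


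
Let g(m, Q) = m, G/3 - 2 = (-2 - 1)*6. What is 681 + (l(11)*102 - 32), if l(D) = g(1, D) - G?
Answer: 5647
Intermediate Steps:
G = -48 (G = 6 + 3*((-2 - 1)*6) = 6 + 3*(-3*6) = 6 + 3*(-18) = 6 - 54 = -48)
l(D) = 49 (l(D) = 1 - 1*(-48) = 1 + 48 = 49)
681 + (l(11)*102 - 32) = 681 + (49*102 - 32) = 681 + (4998 - 32) = 681 + 4966 = 5647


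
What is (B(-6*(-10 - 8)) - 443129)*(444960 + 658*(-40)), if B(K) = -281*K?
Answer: -198216411280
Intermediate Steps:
(B(-6*(-10 - 8)) - 443129)*(444960 + 658*(-40)) = (-(-1686)*(-10 - 8) - 443129)*(444960 + 658*(-40)) = (-(-1686)*(-18) - 443129)*(444960 - 26320) = (-281*108 - 443129)*418640 = (-30348 - 443129)*418640 = -473477*418640 = -198216411280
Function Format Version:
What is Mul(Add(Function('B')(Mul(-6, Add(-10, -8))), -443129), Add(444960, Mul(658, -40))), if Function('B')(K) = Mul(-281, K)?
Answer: -198216411280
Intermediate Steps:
Mul(Add(Function('B')(Mul(-6, Add(-10, -8))), -443129), Add(444960, Mul(658, -40))) = Mul(Add(Mul(-281, Mul(-6, Add(-10, -8))), -443129), Add(444960, Mul(658, -40))) = Mul(Add(Mul(-281, Mul(-6, -18)), -443129), Add(444960, -26320)) = Mul(Add(Mul(-281, 108), -443129), 418640) = Mul(Add(-30348, -443129), 418640) = Mul(-473477, 418640) = -198216411280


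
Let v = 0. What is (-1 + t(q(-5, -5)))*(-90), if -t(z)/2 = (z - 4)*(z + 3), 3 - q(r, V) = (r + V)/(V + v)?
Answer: -2070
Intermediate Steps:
q(r, V) = 3 - (V + r)/V (q(r, V) = 3 - (r + V)/(V + 0) = 3 - (V + r)/V)
t(z) = -2*(-4 + z)*(3 + z) (t(z) = -2*(z - 4)*(z + 3) = -2*(-4 + z)*(3 + z))
(-1 + t(q(-5, -5)))*(-90) = (-1 + (24 - 2*(2 - 1*(-5)/(-5))² + 2*(2 - 1*(-5)/(-5))))*(-90) = (-1 + (24 - 2*(2 - 1*(-5)*(-⅕))² + 2*(2 - 1*(-5)*(-⅕))))*(-90) = (-1 + (24 - 2*(2 - 1)² + 2*(2 - 1)))*(-90) = (-1 + (24 - 2*1² + 2*1))*(-90) = (-1 + (24 - 2*1 + 2))*(-90) = (-1 + (24 - 2 + 2))*(-90) = (-1 + 24)*(-90) = 23*(-90) = -2070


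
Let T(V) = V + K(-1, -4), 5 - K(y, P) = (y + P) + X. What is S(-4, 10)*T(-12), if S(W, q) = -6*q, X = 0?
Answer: 120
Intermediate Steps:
K(y, P) = 5 - P - y (K(y, P) = 5 - ((y + P) + 0) = 5 - ((P + y) + 0) = 5 - (P + y) = 5 + (-P - y) = 5 - P - y)
T(V) = 10 + V (T(V) = V + (5 - 1*(-4) - 1*(-1)) = V + (5 + 4 + 1) = V + 10 = 10 + V)
S(-4, 10)*T(-12) = (-6*10)*(10 - 12) = -60*(-2) = 120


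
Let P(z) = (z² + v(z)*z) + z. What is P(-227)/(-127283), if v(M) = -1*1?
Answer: -51529/127283 ≈ -0.40484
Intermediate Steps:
v(M) = -1
P(z) = z² (P(z) = (z² - z) + z = z²)
P(-227)/(-127283) = (-227)²/(-127283) = 51529*(-1/127283) = -51529/127283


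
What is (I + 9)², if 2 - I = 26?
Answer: 225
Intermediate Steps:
I = -24 (I = 2 - 1*26 = 2 - 26 = -24)
(I + 9)² = (-24 + 9)² = (-15)² = 225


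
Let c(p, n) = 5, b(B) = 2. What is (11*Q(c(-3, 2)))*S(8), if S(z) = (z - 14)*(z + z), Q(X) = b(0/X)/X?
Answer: -2112/5 ≈ -422.40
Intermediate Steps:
Q(X) = 2/X
S(z) = 2*z*(-14 + z) (S(z) = (-14 + z)*(2*z) = 2*z*(-14 + z))
(11*Q(c(-3, 2)))*S(8) = (11*(2/5))*(2*8*(-14 + 8)) = (11*(2*(⅕)))*(2*8*(-6)) = (11*(⅖))*(-96) = (22/5)*(-96) = -2112/5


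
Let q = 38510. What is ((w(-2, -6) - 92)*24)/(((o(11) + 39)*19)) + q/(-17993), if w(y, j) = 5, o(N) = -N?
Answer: -763904/125951 ≈ -6.0651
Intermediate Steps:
((w(-2, -6) - 92)*24)/(((o(11) + 39)*19)) + q/(-17993) = ((5 - 92)*24)/(((-1*11 + 39)*19)) + 38510/(-17993) = (-87*24)/(((-11 + 39)*19)) + 38510*(-1/17993) = -2088/(28*19) - 38510/17993 = -2088/532 - 38510/17993 = -2088*1/532 - 38510/17993 = -522/133 - 38510/17993 = -763904/125951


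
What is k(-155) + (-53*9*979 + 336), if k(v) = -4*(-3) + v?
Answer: -466790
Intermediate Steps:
k(v) = 12 + v
k(-155) + (-53*9*979 + 336) = (12 - 155) + (-53*9*979 + 336) = -143 + (-477*979 + 336) = -143 + (-466983 + 336) = -143 - 466647 = -466790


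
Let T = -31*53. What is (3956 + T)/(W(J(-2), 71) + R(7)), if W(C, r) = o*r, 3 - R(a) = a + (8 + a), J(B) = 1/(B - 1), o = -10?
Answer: -257/81 ≈ -3.1728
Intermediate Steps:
T = -1643
J(B) = 1/(-1 + B)
R(a) = -5 - 2*a (R(a) = 3 - (a + (8 + a)) = 3 - (8 + 2*a) = 3 + (-8 - 2*a) = -5 - 2*a)
W(C, r) = -10*r
(3956 + T)/(W(J(-2), 71) + R(7)) = (3956 - 1643)/(-10*71 + (-5 - 2*7)) = 2313/(-710 + (-5 - 14)) = 2313/(-710 - 19) = 2313/(-729) = 2313*(-1/729) = -257/81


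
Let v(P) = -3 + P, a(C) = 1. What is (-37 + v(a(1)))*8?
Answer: -312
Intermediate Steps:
(-37 + v(a(1)))*8 = (-37 + (-3 + 1))*8 = (-37 - 2)*8 = -39*8 = -312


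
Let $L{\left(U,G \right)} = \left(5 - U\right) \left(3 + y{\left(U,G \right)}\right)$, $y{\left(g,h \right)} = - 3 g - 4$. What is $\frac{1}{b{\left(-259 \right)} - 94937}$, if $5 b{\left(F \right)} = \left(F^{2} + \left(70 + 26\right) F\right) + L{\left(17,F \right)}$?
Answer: $- \frac{5}{431844} \approx -1.1578 \cdot 10^{-5}$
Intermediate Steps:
$y{\left(g,h \right)} = -4 - 3 g$
$L{\left(U,G \right)} = \left(-1 - 3 U\right) \left(5 - U\right)$ ($L{\left(U,G \right)} = \left(5 - U\right) \left(3 - \left(4 + 3 U\right)\right) = \left(5 - U\right) \left(-1 - 3 U\right) = \left(-1 - 3 U\right) \left(5 - U\right)$)
$b{\left(F \right)} = \frac{624}{5} + \frac{F^{2}}{5} + \frac{96 F}{5}$ ($b{\left(F \right)} = \frac{\left(F^{2} + \left(70 + 26\right) F\right) - \left(243 - 867\right)}{5} = \frac{\left(F^{2} + 96 F\right) - -624}{5} = \frac{\left(F^{2} + 96 F\right) + 624}{5} = \frac{624 + F^{2} + 96 F}{5} = \frac{624}{5} + \frac{F^{2}}{5} + \frac{96 F}{5}$)
$\frac{1}{b{\left(-259 \right)} - 94937} = \frac{1}{\left(\frac{624}{5} + \frac{\left(-259\right)^{2}}{5} + \frac{96}{5} \left(-259\right)\right) - 94937} = \frac{1}{\left(\frac{624}{5} + \frac{1}{5} \cdot 67081 - \frac{24864}{5}\right) - 94937} = \frac{1}{\left(\frac{624}{5} + \frac{67081}{5} - \frac{24864}{5}\right) - 94937} = \frac{1}{\frac{42841}{5} - 94937} = \frac{1}{- \frac{431844}{5}} = - \frac{5}{431844}$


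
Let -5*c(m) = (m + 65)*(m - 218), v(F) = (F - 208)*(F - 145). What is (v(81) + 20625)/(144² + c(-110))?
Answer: 28753/17784 ≈ 1.6168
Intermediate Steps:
v(F) = (-208 + F)*(-145 + F)
c(m) = -(-218 + m)*(65 + m)/5 (c(m) = -(m + 65)*(m - 218)/5 = -(65 + m)*(-218 + m)/5 = -(-218 + m)*(65 + m)/5)
(v(81) + 20625)/(144² + c(-110)) = ((30160 + 81² - 353*81) + 20625)/(144² + (2834 - ⅕*(-110)² + (153/5)*(-110))) = ((30160 + 6561 - 28593) + 20625)/(20736 + (2834 - ⅕*12100 - 3366)) = (8128 + 20625)/(20736 + (2834 - 2420 - 3366)) = 28753/(20736 - 2952) = 28753/17784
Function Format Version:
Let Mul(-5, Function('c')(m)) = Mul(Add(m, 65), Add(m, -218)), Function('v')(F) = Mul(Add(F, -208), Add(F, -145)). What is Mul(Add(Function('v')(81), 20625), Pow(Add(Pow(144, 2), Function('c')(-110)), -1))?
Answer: Rational(28753, 17784) ≈ 1.6168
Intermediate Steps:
Function('v')(F) = Mul(Add(-208, F), Add(-145, F))
Function('c')(m) = Mul(Rational(-1, 5), Add(-218, m), Add(65, m)) (Function('c')(m) = Mul(Rational(-1, 5), Mul(Add(m, 65), Add(m, -218))) = Mul(Rational(-1, 5), Mul(Add(65, m), Add(-218, m))) = Mul(Rational(-1, 5), Mul(Add(-218, m), Add(65, m))) = Mul(Rational(-1, 5), Add(-218, m), Add(65, m)))
Mul(Add(Function('v')(81), 20625), Pow(Add(Pow(144, 2), Function('c')(-110)), -1)) = Mul(Add(Add(30160, Pow(81, 2), Mul(-353, 81)), 20625), Pow(Add(Pow(144, 2), Add(2834, Mul(Rational(-1, 5), Pow(-110, 2)), Mul(Rational(153, 5), -110))), -1)) = Mul(Add(Add(30160, 6561, -28593), 20625), Pow(Add(20736, Add(2834, Mul(Rational(-1, 5), 12100), -3366)), -1)) = Mul(Add(8128, 20625), Pow(Add(20736, Add(2834, -2420, -3366)), -1)) = Mul(28753, Pow(Add(20736, -2952), -1)) = Mul(28753, Pow(17784, -1)) = Mul(28753, Rational(1, 17784)) = Rational(28753, 17784)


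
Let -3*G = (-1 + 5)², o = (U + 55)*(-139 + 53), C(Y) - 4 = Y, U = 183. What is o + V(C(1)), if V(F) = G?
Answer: -61420/3 ≈ -20473.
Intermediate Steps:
C(Y) = 4 + Y
o = -20468 (o = (183 + 55)*(-139 + 53) = 238*(-86) = -20468)
G = -16/3 (G = -(-1 + 5)²/3 = -⅓*4² = -⅓*16 = -16/3 ≈ -5.3333)
V(F) = -16/3
o + V(C(1)) = -20468 - 16/3 = -61420/3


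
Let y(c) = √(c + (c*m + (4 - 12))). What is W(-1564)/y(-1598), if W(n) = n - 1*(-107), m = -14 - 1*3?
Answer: -1457*√710/4260 ≈ -9.1134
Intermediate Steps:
m = -17 (m = -14 - 3 = -17)
y(c) = √(-8 - 16*c) (y(c) = √(c + (c*(-17) + (4 - 12))) = √(c + (-17*c - 8)) = √(c + (-8 - 17*c)) = √(-8 - 16*c))
W(n) = 107 + n (W(n) = n + 107 = 107 + n)
W(-1564)/y(-1598) = (107 - 1564)/((2*√(-2 - 4*(-1598)))) = -1457*1/(2*√(-2 + 6392)) = -1457*√710/4260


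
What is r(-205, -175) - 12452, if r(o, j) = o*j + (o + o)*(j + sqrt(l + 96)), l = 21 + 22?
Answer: 95173 - 410*sqrt(139) ≈ 90339.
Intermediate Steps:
l = 43
r(o, j) = j*o + 2*o*(j + sqrt(139)) (r(o, j) = o*j + (o + o)*(j + sqrt(43 + 96)) = j*o + (2*o)*(j + sqrt(139)) = j*o + 2*o*(j + sqrt(139)))
r(-205, -175) - 12452 = -205*(2*sqrt(139) + 3*(-175)) - 12452 = -205*(2*sqrt(139) - 525) - 12452 = -205*(-525 + 2*sqrt(139)) - 12452 = (107625 - 410*sqrt(139)) - 12452 = 95173 - 410*sqrt(139)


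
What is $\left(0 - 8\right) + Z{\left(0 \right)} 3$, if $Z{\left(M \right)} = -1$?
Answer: $-11$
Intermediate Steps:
$\left(0 - 8\right) + Z{\left(0 \right)} 3 = \left(0 - 8\right) - 3 = -8 - 3 = -11$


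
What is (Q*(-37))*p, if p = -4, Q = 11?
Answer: 1628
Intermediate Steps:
(Q*(-37))*p = (11*(-37))*(-4) = -407*(-4) = 1628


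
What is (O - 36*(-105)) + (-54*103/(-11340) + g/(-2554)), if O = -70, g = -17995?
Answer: 498465853/134085 ≈ 3717.5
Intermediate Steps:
(O - 36*(-105)) + (-54*103/(-11340) + g/(-2554)) = (-70 - 36*(-105)) + (-54*103/(-11340) - 17995/(-2554)) = (-70 + 3780) + (-5562*(-1/11340) - 17995*(-1/2554)) = 3710 + (103/210 + 17995/2554) = 3710 + 1010503/134085 = 498465853/134085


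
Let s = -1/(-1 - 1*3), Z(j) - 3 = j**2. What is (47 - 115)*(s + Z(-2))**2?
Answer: -14297/4 ≈ -3574.3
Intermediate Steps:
Z(j) = 3 + j**2
s = 1/4 (s = -1/(-1 - 3) = -1/(-4) = -1*(-1/4) = 1/4 ≈ 0.25000)
(47 - 115)*(s + Z(-2))**2 = (47 - 115)*(1/4 + (3 + (-2)**2))**2 = -68*(1/4 + (3 + 4))**2 = -68*(1/4 + 7)**2 = -68*(29/4)**2 = -68*841/16 = -14297/4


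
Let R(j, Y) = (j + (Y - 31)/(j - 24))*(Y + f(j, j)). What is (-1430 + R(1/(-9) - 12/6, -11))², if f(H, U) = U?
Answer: 734118216187456/362331225 ≈ 2.0261e+6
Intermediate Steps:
R(j, Y) = (Y + j)*(j + (-31 + Y)/(-24 + j)) (R(j, Y) = (j + (Y - 31)/(j - 24))*(Y + j) = (j + (-31 + Y)/(-24 + j))*(Y + j) = (Y + j)*(j + (-31 + Y)/(-24 + j)))
(-1430 + R(1/(-9) - 12/6, -11))² = (-1430 + ((-11)² + (1/(-9) - 12/6)³ - 31*(-11) - 31*(1/(-9) - 12/6) - 24*(1/(-9) - 12/6)² - 11*(1/(-9) - 12/6)² - 23*(-11)*(1/(-9) - 12/6))/(-24 + (1/(-9) - 12/6)))² = (-1430 + (121 + (1*(-⅑) - 12*⅙)³ + 341 - 31*(1*(-⅑) - 12*⅙) - 24*(1*(-⅑) - 12*⅙)² - 11*(1*(-⅑) - 12*⅙)² - 23*(-11)*(1*(-⅑) - 12*⅙))/(-24 + (1*(-⅑) - 12*⅙)))² = (-1430 + (121 + (-⅑ - 2)³ + 341 - 31*(-⅑ - 2) - 24*(-⅑ - 2)² - 11*(-⅑ - 2)² - 23*(-11)*(-⅑ - 2))/(-24 + (-⅑ - 2)))² = (-1430 + (121 + (-19/9)³ + 341 - 31*(-19/9) - 24*(-19/9)² - 11*(-19/9)² - 23*(-11)*(-19/9))/(-24 - 19/9))² = (-1430 + (121 - 6859/729 + 341 + 589/9 - 24*361/81 - 11*361/81 - 4807/9)/(-235/9))² = (-1430 - 9*(121 - 6859/729 + 341 + 589/9 - 2888/27 - 3971/81 - 4807/9)/235)² = (-1430 - 9/235*(-125434/729))² = (-1430 + 125434/19035)² = (-27094616/19035)² = 734118216187456/362331225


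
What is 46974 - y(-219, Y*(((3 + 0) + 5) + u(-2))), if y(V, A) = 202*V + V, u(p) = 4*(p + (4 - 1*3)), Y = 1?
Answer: 91431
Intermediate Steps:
u(p) = 4 + 4*p (u(p) = 4*(p + (4 - 3)) = 4*(p + 1) = 4*(1 + p) = 4 + 4*p)
y(V, A) = 203*V
46974 - y(-219, Y*(((3 + 0) + 5) + u(-2))) = 46974 - 203*(-219) = 46974 - 1*(-44457) = 46974 + 44457 = 91431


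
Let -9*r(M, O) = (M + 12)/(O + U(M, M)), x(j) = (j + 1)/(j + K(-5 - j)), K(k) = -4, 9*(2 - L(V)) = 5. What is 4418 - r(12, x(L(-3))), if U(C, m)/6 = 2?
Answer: 1683350/381 ≈ 4418.2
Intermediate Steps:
U(C, m) = 12 (U(C, m) = 6*2 = 12)
L(V) = 13/9 (L(V) = 2 - 1/9*5 = 2 - 5/9 = 13/9)
x(j) = (1 + j)/(-4 + j) (x(j) = (j + 1)/(j - 4) = (1 + j)/(-4 + j))
r(M, O) = -(12 + M)/(9*(12 + O)) (r(M, O) = -(M + 12)/(9*(O + 12)) = -(12 + M)/(9*(12 + O)))
4418 - r(12, x(L(-3))) = 4418 - (-12 - 1*12)/(9*(12 + (1 + 13/9)/(-4 + 13/9))) = 4418 - (-12 - 12)/(9*(12 + (22/9)/(-23/9))) = 4418 - (-24)/(9*(12 - 9/23*22/9)) = 4418 - (-24)/(9*(12 - 22/23)) = 4418 - (-24)/(9*254/23) = 4418 - 23*(-24)/(9*254) = 4418 - 1*(-92/381) = 4418 + 92/381 = 1683350/381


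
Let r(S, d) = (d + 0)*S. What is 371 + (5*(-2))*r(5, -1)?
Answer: 421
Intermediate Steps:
r(S, d) = S*d (r(S, d) = d*S = S*d)
371 + (5*(-2))*r(5, -1) = 371 + (5*(-2))*(5*(-1)) = 371 - 10*(-5) = 371 + 50 = 421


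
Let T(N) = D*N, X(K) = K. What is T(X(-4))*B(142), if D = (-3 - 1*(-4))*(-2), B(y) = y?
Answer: 1136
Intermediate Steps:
D = -2 (D = (-3 + 4)*(-2) = 1*(-2) = -2)
T(N) = -2*N
T(X(-4))*B(142) = -2*(-4)*142 = 8*142 = 1136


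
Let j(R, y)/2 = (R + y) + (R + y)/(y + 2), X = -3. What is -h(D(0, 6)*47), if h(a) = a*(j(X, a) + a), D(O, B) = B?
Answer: -16857819/71 ≈ -2.3743e+5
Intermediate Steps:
j(R, y) = 2*R + 2*y + 2*(R + y)/(2 + y) (j(R, y) = 2*((R + y) + (R + y)/(y + 2)) = 2*((R + y) + (R + y)/(2 + y)) = 2*(R + y + (R + y)/(2 + y)) = 2*R + 2*y + 2*(R + y)/(2 + y))
h(a) = a*(a + 2*(-9 + a**2)/(2 + a)) (h(a) = a*(2*(a**2 + 3*(-3) + 3*a - 3*a)/(2 + a) + a) = a*(2*(a**2 - 9 + 3*a - 3*a)/(2 + a) + a) = a*(2*(-9 + a**2)/(2 + a) + a) = a*(a + 2*(-9 + a**2)/(2 + a)))
-h(D(0, 6)*47) = -6*47*(-18 + 2*(6*47) + 3*(6*47)**2)/(2 + 6*47) = -282*(-18 + 2*282 + 3*282**2)/(2 + 282) = -282*(-18 + 564 + 3*79524)/284 = -282*(-18 + 564 + 238572)/284 = -282*239118/284 = -1*16857819/71 = -16857819/71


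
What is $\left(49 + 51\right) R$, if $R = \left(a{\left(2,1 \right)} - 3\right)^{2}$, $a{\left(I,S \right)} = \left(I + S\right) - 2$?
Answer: $400$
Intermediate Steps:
$a{\left(I,S \right)} = -2 + I + S$
$R = 4$ ($R = \left(\left(-2 + 2 + 1\right) - 3\right)^{2} = \left(1 - 3\right)^{2} = \left(-2\right)^{2} = 4$)
$\left(49 + 51\right) R = \left(49 + 51\right) 4 = 100 \cdot 4 = 400$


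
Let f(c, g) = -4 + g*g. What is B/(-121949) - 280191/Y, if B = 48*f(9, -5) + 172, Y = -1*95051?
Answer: 34056852079/11591374399 ≈ 2.9381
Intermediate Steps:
f(c, g) = -4 + g**2
Y = -95051
B = 1180 (B = 48*(-4 + (-5)**2) + 172 = 48*(-4 + 25) + 172 = 48*21 + 172 = 1008 + 172 = 1180)
B/(-121949) - 280191/Y = 1180/(-121949) - 280191/(-95051) = 1180*(-1/121949) - 280191*(-1/95051) = -1180/121949 + 280191/95051 = 34056852079/11591374399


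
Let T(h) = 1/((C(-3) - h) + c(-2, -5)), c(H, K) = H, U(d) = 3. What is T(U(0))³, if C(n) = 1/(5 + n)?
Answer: -8/729 ≈ -0.010974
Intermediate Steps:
T(h) = 1/(-3/2 - h) (T(h) = 1/((1/(5 - 3) - h) - 2) = 1/((1/2 - h) - 2) = 1/((½ - h) - 2) = 1/(-3/2 - h))
T(U(0))³ = (-2/(3 + 2*3))³ = (-2/(3 + 6))³ = (-2/9)³ = -8/729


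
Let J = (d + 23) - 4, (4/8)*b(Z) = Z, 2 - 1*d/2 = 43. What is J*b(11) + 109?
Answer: -1277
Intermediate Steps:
d = -82 (d = 4 - 2*43 = 4 - 86 = -82)
b(Z) = 2*Z
J = -63 (J = (-82 + 23) - 4 = -59 - 4 = -63)
J*b(11) + 109 = -126*11 + 109 = -63*22 + 109 = -1386 + 109 = -1277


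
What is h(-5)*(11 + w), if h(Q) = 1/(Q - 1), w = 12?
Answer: -23/6 ≈ -3.8333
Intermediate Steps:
h(Q) = 1/(-1 + Q)
h(-5)*(11 + w) = (11 + 12)/(-1 - 5) = 23/(-6) = -⅙*23 = -23/6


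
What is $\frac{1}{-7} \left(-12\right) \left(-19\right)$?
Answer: $- \frac{228}{7} \approx -32.571$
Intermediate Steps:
$\frac{1}{-7} \left(-12\right) \left(-19\right) = \left(- \frac{1}{7}\right) \left(-12\right) \left(-19\right) = \frac{12}{7} \left(-19\right) = - \frac{228}{7}$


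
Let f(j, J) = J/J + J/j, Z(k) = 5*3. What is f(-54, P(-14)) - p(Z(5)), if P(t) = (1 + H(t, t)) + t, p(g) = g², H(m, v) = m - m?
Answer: -12083/54 ≈ -223.76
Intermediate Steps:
H(m, v) = 0
Z(k) = 15
P(t) = 1 + t (P(t) = (1 + 0) + t = 1 + t)
f(j, J) = 1 + J/j
f(-54, P(-14)) - p(Z(5)) = ((1 - 14) - 54)/(-54) - 1*15² = -(-13 - 54)/54 - 1*225 = -1/54*(-67) - 225 = 67/54 - 225 = -12083/54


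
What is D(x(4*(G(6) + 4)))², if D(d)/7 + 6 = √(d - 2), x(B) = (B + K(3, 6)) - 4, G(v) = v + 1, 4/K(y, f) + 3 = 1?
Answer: 0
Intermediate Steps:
K(y, f) = -2 (K(y, f) = 4/(-3 + 1) = 4/(-2) = 4*(-½) = -2)
G(v) = 1 + v
x(B) = -6 + B (x(B) = (B - 2) - 4 = (-2 + B) - 4 = -6 + B)
D(d) = -42 + 7*√(-2 + d) (D(d) = -42 + 7*√(d - 2) = -42 + 7*√(-2 + d))
D(x(4*(G(6) + 4)))² = (-42 + 7*√(-2 + (-6 + 4*((1 + 6) + 4))))² = (-42 + 7*√(-2 + (-6 + 4*(7 + 4))))² = (-42 + 7*√(-2 + (-6 + 4*11)))² = (-42 + 7*√(-2 + (-6 + 44)))² = (-42 + 7*√(-2 + 38))² = (-42 + 7*√36)² = (-42 + 7*6)² = (-42 + 42)² = 0² = 0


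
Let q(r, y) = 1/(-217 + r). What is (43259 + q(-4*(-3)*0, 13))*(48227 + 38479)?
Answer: 813926736612/217 ≈ 3.7508e+9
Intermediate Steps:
(43259 + q(-4*(-3)*0, 13))*(48227 + 38479) = (43259 + 1/(-217 - 4*(-3)*0))*(48227 + 38479) = (43259 + 1/(-217 + 12*0))*86706 = (43259 + 1/(-217 + 0))*86706 = (43259 + 1/(-217))*86706 = (43259 - 1/217)*86706 = (9387202/217)*86706 = 813926736612/217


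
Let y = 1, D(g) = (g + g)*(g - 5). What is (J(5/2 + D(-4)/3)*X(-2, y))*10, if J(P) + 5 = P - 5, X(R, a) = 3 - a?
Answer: 330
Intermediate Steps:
D(g) = 2*g*(-5 + g) (D(g) = (2*g)*(-5 + g) = 2*g*(-5 + g))
J(P) = -10 + P (J(P) = -5 + (P - 5) = -5 + (-5 + P) = -10 + P)
(J(5/2 + D(-4)/3)*X(-2, y))*10 = ((-10 + (5/2 + (2*(-4)*(-5 - 4))/3))*(3 - 1*1))*10 = ((-10 + (5*(½) + (2*(-4)*(-9))*(⅓)))*(3 - 1))*10 = ((-10 + (5/2 + 72*(⅓)))*2)*10 = ((-10 + (5/2 + 24))*2)*10 = ((-10 + 53/2)*2)*10 = ((33/2)*2)*10 = 33*10 = 330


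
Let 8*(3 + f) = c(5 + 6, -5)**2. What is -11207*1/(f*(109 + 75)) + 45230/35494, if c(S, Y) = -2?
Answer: 209293529/8163620 ≈ 25.637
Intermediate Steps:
f = -5/2 (f = -3 + (1/8)*(-2)**2 = -3 + (1/8)*4 = -3 + 1/2 = -5/2 ≈ -2.5000)
-11207*1/(f*(109 + 75)) + 45230/35494 = -11207*(-2/(5*(109 + 75))) + 45230/35494 = -11207/(184*(-5/2)) + 45230*(1/35494) = -11207/(-460) + 22615/17747 = -11207*(-1/460) + 22615/17747 = 11207/460 + 22615/17747 = 209293529/8163620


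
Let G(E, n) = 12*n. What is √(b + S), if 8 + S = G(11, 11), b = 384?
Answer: 2*√127 ≈ 22.539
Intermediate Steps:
S = 124 (S = -8 + 12*11 = -8 + 132 = 124)
√(b + S) = √(384 + 124) = √508 = 2*√127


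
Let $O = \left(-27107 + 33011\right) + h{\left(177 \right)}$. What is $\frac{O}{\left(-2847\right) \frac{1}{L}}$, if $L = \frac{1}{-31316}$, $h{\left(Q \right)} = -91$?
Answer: $\frac{5813}{89156652} \approx 6.52 \cdot 10^{-5}$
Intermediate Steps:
$L = - \frac{1}{31316} \approx -3.1933 \cdot 10^{-5}$
$O = 5813$ ($O = \left(-27107 + 33011\right) - 91 = 5904 - 91 = 5813$)
$\frac{O}{\left(-2847\right) \frac{1}{L}} = \frac{5813}{\left(-2847\right) \frac{1}{- \frac{1}{31316}}} = \frac{5813}{\left(-2847\right) \left(-31316\right)} = \frac{5813}{89156652}$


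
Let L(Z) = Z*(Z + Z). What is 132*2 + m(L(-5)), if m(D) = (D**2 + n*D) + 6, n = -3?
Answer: 2620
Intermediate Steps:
L(Z) = 2*Z**2 (L(Z) = Z*(2*Z) = 2*Z**2)
m(D) = 6 + D**2 - 3*D (m(D) = (D**2 - 3*D) + 6 = 6 + D**2 - 3*D)
132*2 + m(L(-5)) = 132*2 + (6 + (2*(-5)**2)**2 - 6*(-5)**2) = 264 + (6 + (2*25)**2 - 6*25) = 264 + (6 + 50**2 - 3*50) = 264 + (6 + 2500 - 150) = 264 + 2356 = 2620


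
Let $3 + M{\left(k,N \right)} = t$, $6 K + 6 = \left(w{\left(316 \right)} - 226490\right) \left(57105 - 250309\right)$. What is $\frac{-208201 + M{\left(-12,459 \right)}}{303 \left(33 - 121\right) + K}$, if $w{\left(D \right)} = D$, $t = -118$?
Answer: $- \frac{624966}{21848780753} \approx -2.8604 \cdot 10^{-5}$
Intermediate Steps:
$K = \frac{21848860745}{3}$ ($K = -1 + \frac{\left(316 - 226490\right) \left(57105 - 250309\right)}{6} = -1 + \frac{\left(-226174\right) \left(-193204\right)}{6} = -1 + \frac{1}{6} \cdot 43697721496 = -1 + \frac{21848860748}{3} = \frac{21848860745}{3} \approx 7.283 \cdot 10^{9}$)
$M{\left(k,N \right)} = -121$ ($M{\left(k,N \right)} = -3 - 118 = -121$)
$\frac{-208201 + M{\left(-12,459 \right)}}{303 \left(33 - 121\right) + K} = \frac{-208201 - 121}{303 \left(33 - 121\right) + \frac{21848860745}{3}} = - \frac{208322}{303 \left(-88\right) + \frac{21848860745}{3}} = - \frac{208322}{-26664 + \frac{21848860745}{3}} = - \frac{208322}{\frac{21848780753}{3}} = \left(-208322\right) \frac{3}{21848780753} = - \frac{624966}{21848780753}$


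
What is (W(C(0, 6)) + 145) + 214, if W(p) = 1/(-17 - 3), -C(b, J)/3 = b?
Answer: 7179/20 ≈ 358.95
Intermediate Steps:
C(b, J) = -3*b
W(p) = -1/20 (W(p) = 1/(-20) = -1/20)
(W(C(0, 6)) + 145) + 214 = (-1/20 + 145) + 214 = 2899/20 + 214 = 7179/20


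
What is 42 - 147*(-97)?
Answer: 14301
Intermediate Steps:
42 - 147*(-97) = 42 + 14259 = 14301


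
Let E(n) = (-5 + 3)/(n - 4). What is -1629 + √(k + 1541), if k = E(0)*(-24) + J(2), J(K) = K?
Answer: -1629 + √1531 ≈ -1589.9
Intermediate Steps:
E(n) = -2/(-4 + n)
k = -10 (k = -2/(-4 + 0)*(-24) + 2 = -2/(-4)*(-24) + 2 = -2*(-¼)*(-24) + 2 = (½)*(-24) + 2 = -12 + 2 = -10)
-1629 + √(k + 1541) = -1629 + √(-10 + 1541) = -1629 + √1531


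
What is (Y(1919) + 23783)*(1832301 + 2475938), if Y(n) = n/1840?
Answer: 188539908082721/1840 ≈ 1.0247e+11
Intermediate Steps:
Y(n) = n/1840 (Y(n) = n*(1/1840) = n/1840)
(Y(1919) + 23783)*(1832301 + 2475938) = ((1/1840)*1919 + 23783)*(1832301 + 2475938) = (1919/1840 + 23783)*4308239 = (43762639/1840)*4308239 = 188539908082721/1840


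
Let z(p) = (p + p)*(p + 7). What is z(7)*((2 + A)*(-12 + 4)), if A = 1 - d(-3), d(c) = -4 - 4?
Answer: -17248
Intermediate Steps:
d(c) = -8
z(p) = 2*p*(7 + p) (z(p) = (2*p)*(7 + p) = 2*p*(7 + p))
A = 9 (A = 1 - 1*(-8) = 1 + 8 = 9)
z(7)*((2 + A)*(-12 + 4)) = (2*7*(7 + 7))*((2 + 9)*(-12 + 4)) = (2*7*14)*(11*(-8)) = 196*(-88) = -17248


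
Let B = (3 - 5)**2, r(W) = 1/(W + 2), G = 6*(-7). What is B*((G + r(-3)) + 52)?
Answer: 36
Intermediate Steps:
G = -42
r(W) = 1/(2 + W)
B = 4 (B = (-2)**2 = 4)
B*((G + r(-3)) + 52) = 4*((-42 + 1/(2 - 3)) + 52) = 4*((-42 + 1/(-1)) + 52) = 4*((-42 - 1) + 52) = 4*(-43 + 52) = 4*9 = 36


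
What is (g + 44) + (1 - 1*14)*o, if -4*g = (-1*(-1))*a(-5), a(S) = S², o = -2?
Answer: 255/4 ≈ 63.750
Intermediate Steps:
g = -25/4 (g = -(-1*(-1))*(-5)²/4 = -25/4 ≈ -6.2500)
(g + 44) + (1 - 1*14)*o = (-25/4 + 44) + (1 - 1*14)*(-2) = 151/4 + (1 - 14)*(-2) = 151/4 - 13*(-2) = 151/4 + 26 = 255/4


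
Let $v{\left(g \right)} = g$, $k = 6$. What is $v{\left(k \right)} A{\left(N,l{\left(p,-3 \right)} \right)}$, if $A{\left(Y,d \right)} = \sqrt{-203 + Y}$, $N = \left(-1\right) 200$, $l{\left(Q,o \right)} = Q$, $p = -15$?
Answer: $6 i \sqrt{403} \approx 120.45 i$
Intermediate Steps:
$N = -200$
$v{\left(k \right)} A{\left(N,l{\left(p,-3 \right)} \right)} = 6 \sqrt{-203 - 200} = 6 \sqrt{-403} = 6 i \sqrt{403}$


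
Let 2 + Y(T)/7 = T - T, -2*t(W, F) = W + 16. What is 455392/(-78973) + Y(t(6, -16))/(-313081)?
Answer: -142573477130/24724945813 ≈ -5.7664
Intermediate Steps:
t(W, F) = -8 - W/2 (t(W, F) = -(W + 16)/2 = -(16 + W)/2 = -8 - W/2)
Y(T) = -14 (Y(T) = -14 + 7*(T - T) = -14 + 7*0 = -14 + 0 = -14)
455392/(-78973) + Y(t(6, -16))/(-313081) = 455392/(-78973) - 14/(-313081) = 455392*(-1/78973) - 14*(-1/313081) = -455392/78973 + 14/313081 = -142573477130/24724945813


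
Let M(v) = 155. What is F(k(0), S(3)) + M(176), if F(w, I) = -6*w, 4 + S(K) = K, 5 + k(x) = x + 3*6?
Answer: 77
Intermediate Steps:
k(x) = 13 + x (k(x) = -5 + (x + 3*6) = -5 + (x + 18) = -5 + (18 + x) = 13 + x)
S(K) = -4 + K
F(k(0), S(3)) + M(176) = -6*(13 + 0) + 155 = -6*13 + 155 = -78 + 155 = 77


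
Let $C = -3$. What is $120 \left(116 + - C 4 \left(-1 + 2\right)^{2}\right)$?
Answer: $15360$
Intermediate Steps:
$120 \left(116 + - C 4 \left(-1 + 2\right)^{2}\right) = 120 \left(116 + \left(-1\right) \left(-3\right) 4 \left(-1 + 2\right)^{2}\right) = 120 \left(116 + 3 \cdot 4 \cdot 1^{2}\right) = 120 \left(116 + 12 \cdot 1\right) = 120 \left(116 + 12\right) = 120 \cdot 128 = 15360$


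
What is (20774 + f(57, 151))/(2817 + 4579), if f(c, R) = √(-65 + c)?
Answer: 10387/3698 + I*√2/3698 ≈ 2.8088 + 0.00038243*I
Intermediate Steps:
(20774 + f(57, 151))/(2817 + 4579) = (20774 + √(-65 + 57))/(2817 + 4579) = (20774 + √(-8))/7396 = (20774 + 2*I*√2)*(1/7396) = 10387/3698 + I*√2/3698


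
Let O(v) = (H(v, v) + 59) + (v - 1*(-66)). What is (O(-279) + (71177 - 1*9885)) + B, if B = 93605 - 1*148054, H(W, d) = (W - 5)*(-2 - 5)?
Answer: 8677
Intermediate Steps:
H(W, d) = 35 - 7*W (H(W, d) = (-5 + W)*(-7) = 35 - 7*W)
B = -54449 (B = 93605 - 148054 = -54449)
O(v) = 160 - 6*v (O(v) = ((35 - 7*v) + 59) + (v - 1*(-66)) = (94 - 7*v) + (v + 66) = (94 - 7*v) + (66 + v) = 160 - 6*v)
(O(-279) + (71177 - 1*9885)) + B = ((160 - 6*(-279)) + (71177 - 1*9885)) - 54449 = ((160 + 1674) + (71177 - 9885)) - 54449 = (1834 + 61292) - 54449 = 63126 - 54449 = 8677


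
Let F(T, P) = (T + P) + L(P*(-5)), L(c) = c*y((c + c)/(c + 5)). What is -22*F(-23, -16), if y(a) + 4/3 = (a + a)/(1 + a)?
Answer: 133166/147 ≈ 905.89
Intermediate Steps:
y(a) = -4/3 + 2*a/(1 + a) (y(a) = -4/3 + (a + a)/(1 + a) = -4/3 + (2*a)/(1 + a) = -4/3 + 2*a/(1 + a))
L(c) = 2*c*(-2 + 2*c/(5 + c))/(3*(1 + 2*c/(5 + c))) (L(c) = c*(2*(-2 + (c + c)/(c + 5))/(3*(1 + (c + c)/(c + 5)))) = c*(2*(-2 + (2*c)/(5 + c))/(3*(1 + (2*c)/(5 + c)))) = c*(2*(-2 + 2*c/(5 + c))/(3*(1 + 2*c/(5 + c)))) = 2*c*(-2 + 2*c/(5 + c))/(3*(1 + 2*c/(5 + c))))
F(T, P) = P + T + 100*P/(15 - 45*P) (F(T, P) = (T + P) - 20*P*(-5)/(15 + 9*(P*(-5))) = (P + T) - 20*(-5*P)/(15 + 9*(-5*P)) = (P + T) - 20*(-5*P)/(15 - 45*P) = (P + T) + 100*P/(15 - 45*P) = P + T + 100*P/(15 - 45*P))
-22*F(-23, -16) = -22*(-20*(-16) + 3*(-1 + 3*(-16))*(-16 - 23))/(3*(-1 + 3*(-16))) = -22*(320 + 3*(-1 - 48)*(-39))/(3*(-1 - 48)) = -22*(320 + 3*(-49)*(-39))/(3*(-49)) = -22*(-1)*(320 + 5733)/(3*49) = -22*(-1)*6053/(3*49) = -22*(-6053/147) = 133166/147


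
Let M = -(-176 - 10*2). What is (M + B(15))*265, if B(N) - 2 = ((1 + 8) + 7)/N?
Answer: 158258/3 ≈ 52753.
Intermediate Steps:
M = 196 (M = -(-176 - 20) = -1*(-196) = 196)
B(N) = 2 + 16/N (B(N) = 2 + ((1 + 8) + 7)/N = 2 + (9 + 7)/N = 2 + 16/N)
(M + B(15))*265 = (196 + (2 + 16/15))*265 = (196 + 46/15)*265 = (2986/15)*265 = 158258/3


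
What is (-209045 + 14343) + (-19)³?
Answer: -201561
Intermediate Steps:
(-209045 + 14343) + (-19)³ = -194702 - 6859 = -201561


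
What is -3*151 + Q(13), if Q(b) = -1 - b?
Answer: -467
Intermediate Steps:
-3*151 + Q(13) = -3*151 + (-1 - 1*13) = -453 + (-1 - 13) = -453 - 14 = -467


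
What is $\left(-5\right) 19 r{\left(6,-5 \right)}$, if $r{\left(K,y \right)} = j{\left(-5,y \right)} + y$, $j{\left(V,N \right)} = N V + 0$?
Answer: $-1900$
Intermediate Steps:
$j{\left(V,N \right)} = N V$
$r{\left(K,y \right)} = - 4 y$ ($r{\left(K,y \right)} = y \left(-5\right) + y = - 5 y + y = - 4 y$)
$\left(-5\right) 19 r{\left(6,-5 \right)} = \left(-5\right) 19 \left(\left(-4\right) \left(-5\right)\right) = \left(-95\right) 20 = -1900$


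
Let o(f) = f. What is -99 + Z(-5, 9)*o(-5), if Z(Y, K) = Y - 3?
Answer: -59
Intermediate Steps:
Z(Y, K) = -3 + Y
-99 + Z(-5, 9)*o(-5) = -99 + (-3 - 5)*(-5) = -99 - 8*(-5) = -99 + 40 = -59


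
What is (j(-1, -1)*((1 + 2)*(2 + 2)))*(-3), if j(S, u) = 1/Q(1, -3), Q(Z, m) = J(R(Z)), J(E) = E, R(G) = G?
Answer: -36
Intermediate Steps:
Q(Z, m) = Z
j(S, u) = 1 (j(S, u) = 1/1 = 1)
(j(-1, -1)*((1 + 2)*(2 + 2)))*(-3) = (1*((1 + 2)*(2 + 2)))*(-3) = (1*(3*4))*(-3) = (1*12)*(-3) = 12*(-3) = -36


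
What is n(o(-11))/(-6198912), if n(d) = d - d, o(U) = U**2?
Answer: 0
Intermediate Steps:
n(d) = 0
n(o(-11))/(-6198912) = 0/(-6198912) = 0*(-1/6198912) = 0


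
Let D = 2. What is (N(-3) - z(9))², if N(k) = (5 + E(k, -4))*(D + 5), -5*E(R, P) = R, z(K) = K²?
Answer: 43681/25 ≈ 1747.2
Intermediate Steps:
E(R, P) = -R/5
N(k) = 35 - 7*k/5 (N(k) = (5 - k/5)*(2 + 5) = (5 - k/5)*7 = 35 - 7*k/5)
(N(-3) - z(9))² = ((35 - 7/5*(-3)) - 1*9²)² = ((35 + 21/5) - 1*81)² = (196/5 - 81)² = (-209/5)² = 43681/25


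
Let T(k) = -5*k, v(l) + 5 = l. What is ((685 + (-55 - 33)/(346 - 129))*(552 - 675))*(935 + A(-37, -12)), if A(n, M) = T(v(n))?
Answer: -20922025095/217 ≈ -9.6415e+7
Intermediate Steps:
v(l) = -5 + l
A(n, M) = 25 - 5*n (A(n, M) = -5*(-5 + n) = 25 - 5*n)
((685 + (-55 - 33)/(346 - 129))*(552 - 675))*(935 + A(-37, -12)) = ((685 + (-55 - 33)/(346 - 129))*(552 - 675))*(935 + (25 - 5*(-37))) = ((685 - 88/217)*(-123))*(935 + (25 + 185)) = ((685 - 88*1/217)*(-123))*(935 + 210) = ((685 - 88/217)*(-123))*1145 = ((148557/217)*(-123))*1145 = -18272511/217*1145 = -20922025095/217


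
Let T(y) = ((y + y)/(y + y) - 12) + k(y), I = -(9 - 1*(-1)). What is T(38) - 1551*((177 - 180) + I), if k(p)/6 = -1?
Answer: 20146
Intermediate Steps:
k(p) = -6 (k(p) = 6*(-1) = -6)
I = -10 (I = -(9 + 1) = -1*10 = -10)
T(y) = -17 (T(y) = ((y + y)/(y + y) - 12) - 6 = ((2*y)/((2*y)) - 12) - 6 = ((2*y)*(1/(2*y)) - 12) - 6 = (1 - 12) - 6 = -11 - 6 = -17)
T(38) - 1551*((177 - 180) + I) = -17 - 1551*((177 - 180) - 10) = -17 - 1551*(-3 - 10) = -17 - 1551*(-13) = -17 + 20163 = 20146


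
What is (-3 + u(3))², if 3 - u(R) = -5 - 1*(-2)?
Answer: 9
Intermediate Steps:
u(R) = 6 (u(R) = 3 - (-5 - 1*(-2)) = 3 - (-5 + 2) = 3 - 1*(-3) = 3 + 3 = 6)
(-3 + u(3))² = (-3 + 6)² = 3² = 9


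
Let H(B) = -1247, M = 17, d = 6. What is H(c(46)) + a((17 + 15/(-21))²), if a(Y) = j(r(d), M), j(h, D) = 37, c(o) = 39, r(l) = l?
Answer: -1210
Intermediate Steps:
a(Y) = 37
H(c(46)) + a((17 + 15/(-21))²) = -1247 + 37 = -1210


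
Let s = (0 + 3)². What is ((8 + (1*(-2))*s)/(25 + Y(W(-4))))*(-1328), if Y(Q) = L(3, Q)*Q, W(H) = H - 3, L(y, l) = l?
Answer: 6640/37 ≈ 179.46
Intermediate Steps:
s = 9 (s = 3² = 9)
W(H) = -3 + H
Y(Q) = Q² (Y(Q) = Q*Q = Q²)
((8 + (1*(-2))*s)/(25 + Y(W(-4))))*(-1328) = ((8 + (1*(-2))*9)/(25 + (-3 - 4)²))*(-1328) = ((8 - 2*9)/(25 + (-7)²))*(-1328) = ((8 - 18)/(25 + 49))*(-1328) = -10/74*(-1328) = -10*1/74*(-1328) = -5/37*(-1328) = 6640/37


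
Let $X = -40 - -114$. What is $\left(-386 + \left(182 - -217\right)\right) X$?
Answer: $962$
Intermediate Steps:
$X = 74$ ($X = -40 + 114 = 74$)
$\left(-386 + \left(182 - -217\right)\right) X = \left(-386 + \left(182 - -217\right)\right) 74 = \left(-386 + \left(182 + 217\right)\right) 74 = \left(-386 + 399\right) 74 = 13 \cdot 74 = 962$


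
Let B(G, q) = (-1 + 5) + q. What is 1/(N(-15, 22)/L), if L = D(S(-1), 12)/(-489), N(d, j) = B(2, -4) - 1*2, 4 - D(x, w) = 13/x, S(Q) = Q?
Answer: 17/978 ≈ 0.017382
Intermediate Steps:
B(G, q) = 4 + q
D(x, w) = 4 - 13/x
N(d, j) = -2 (N(d, j) = (4 - 4) - 1*2 = 0 - 2 = -2)
L = -17/489 (L = (4 - 13/(-1))/(-489) = (4 - 13*(-1))*(-1/489) = (4 + 13)*(-1/489) = 17*(-1/489) = -17/489 ≈ -0.034765)
1/(N(-15, 22)/L) = 1/(-2/(-17/489)) = 1/(-2*(-489/17)) = 1/(978/17) = 17/978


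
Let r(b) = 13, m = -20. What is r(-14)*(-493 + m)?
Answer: -6669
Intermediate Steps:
r(-14)*(-493 + m) = 13*(-493 - 20) = 13*(-513) = -6669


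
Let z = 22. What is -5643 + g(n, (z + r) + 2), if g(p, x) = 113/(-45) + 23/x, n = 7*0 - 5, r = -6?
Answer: -169327/30 ≈ -5644.2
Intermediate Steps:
n = -5 (n = 0 - 5 = -5)
g(p, x) = -113/45 + 23/x (g(p, x) = 113*(-1/45) + 23/x = -113/45 + 23/x)
-5643 + g(n, (z + r) + 2) = -5643 + (-113/45 + 23/((22 - 6) + 2)) = -5643 + (-113/45 + 23/(16 + 2)) = -5643 + (-113/45 + 23/18) = -5643 - 37/30 = -169327/30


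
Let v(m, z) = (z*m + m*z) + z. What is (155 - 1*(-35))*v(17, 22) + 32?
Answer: 146332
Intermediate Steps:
v(m, z) = z + 2*m*z (v(m, z) = (m*z + m*z) + z = 2*m*z + z = z + 2*m*z)
(155 - 1*(-35))*v(17, 22) + 32 = (155 - 1*(-35))*(22*(1 + 2*17)) + 32 = (155 + 35)*(22*(1 + 34)) + 32 = 190*(22*35) + 32 = 190*770 + 32 = 146300 + 32 = 146332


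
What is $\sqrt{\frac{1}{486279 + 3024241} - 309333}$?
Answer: $\frac{i \sqrt{953035691530833170}}{1755260} \approx 556.18 i$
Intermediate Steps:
$\sqrt{\frac{1}{486279 + 3024241} - 309333} = \sqrt{\frac{1}{3510520} - 309333} = \sqrt{- \frac{1085919683159}{3510520}} = \frac{i \sqrt{953035691530833170}}{1755260}$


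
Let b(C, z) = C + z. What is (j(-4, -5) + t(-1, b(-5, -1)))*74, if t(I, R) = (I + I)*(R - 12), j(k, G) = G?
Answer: 2294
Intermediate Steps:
t(I, R) = 2*I*(-12 + R) (t(I, R) = (2*I)*(-12 + R) = 2*I*(-12 + R))
(j(-4, -5) + t(-1, b(-5, -1)))*74 = (-5 + 2*(-1)*(-12 + (-5 - 1)))*74 = (-5 + 2*(-1)*(-12 - 6))*74 = (-5 + 2*(-1)*(-18))*74 = (-5 + 36)*74 = 31*74 = 2294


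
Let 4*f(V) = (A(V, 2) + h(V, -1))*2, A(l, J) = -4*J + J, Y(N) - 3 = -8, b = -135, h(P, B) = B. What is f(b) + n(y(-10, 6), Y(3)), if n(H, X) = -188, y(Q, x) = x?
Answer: -383/2 ≈ -191.50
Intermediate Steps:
Y(N) = -5 (Y(N) = 3 - 8 = -5)
A(l, J) = -3*J
f(V) = -7/2 (f(V) = ((-3*2 - 1)*2)/4 = ((-6 - 1)*2)/4 = (-7*2)/4 = (¼)*(-14) = -7/2)
f(b) + n(y(-10, 6), Y(3)) = -7/2 - 188 = -383/2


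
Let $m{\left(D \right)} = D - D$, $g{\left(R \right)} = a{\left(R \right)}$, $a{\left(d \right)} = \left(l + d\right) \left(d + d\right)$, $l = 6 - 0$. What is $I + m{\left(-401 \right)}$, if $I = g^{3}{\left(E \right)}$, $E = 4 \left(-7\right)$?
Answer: $1869959168$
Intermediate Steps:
$l = 6$ ($l = 6 + 0 = 6$)
$E = -28$
$a{\left(d \right)} = 2 d \left(6 + d\right)$ ($a{\left(d \right)} = \left(6 + d\right) \left(d + d\right) = \left(6 + d\right) 2 d = 2 d \left(6 + d\right)$)
$g{\left(R \right)} = 2 R \left(6 + R\right)$
$m{\left(D \right)} = 0$
$I = 1869959168$ ($I = \left(2 \left(-28\right) \left(6 - 28\right)\right)^{3} = \left(2 \left(-28\right) \left(-22\right)\right)^{3} = 1232^{3} = 1869959168$)
$I + m{\left(-401 \right)} = 1869959168 + 0 = 1869959168$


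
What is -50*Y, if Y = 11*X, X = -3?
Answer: 1650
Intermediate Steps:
Y = -33 (Y = 11*(-3) = -33)
-50*Y = -50*(-33) = 1650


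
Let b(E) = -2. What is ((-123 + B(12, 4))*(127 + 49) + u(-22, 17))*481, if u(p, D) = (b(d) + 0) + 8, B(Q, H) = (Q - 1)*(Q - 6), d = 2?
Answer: -4822506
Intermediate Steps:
B(Q, H) = (-1 + Q)*(-6 + Q)
u(p, D) = 6 (u(p, D) = (-2 + 0) + 8 = -2 + 8 = 6)
((-123 + B(12, 4))*(127 + 49) + u(-22, 17))*481 = ((-123 + (6 + 12**2 - 7*12))*(127 + 49) + 6)*481 = ((-123 + (6 + 144 - 84))*176 + 6)*481 = ((-123 + 66)*176 + 6)*481 = (-57*176 + 6)*481 = (-10032 + 6)*481 = -10026*481 = -4822506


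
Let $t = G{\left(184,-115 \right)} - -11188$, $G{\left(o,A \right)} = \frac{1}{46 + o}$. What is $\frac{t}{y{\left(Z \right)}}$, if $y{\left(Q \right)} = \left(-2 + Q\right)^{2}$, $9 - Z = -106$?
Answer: $\frac{2573241}{2936870} \approx 0.87618$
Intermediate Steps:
$Z = 115$ ($Z = 9 - -106 = 9 + 106 = 115$)
$t = \frac{2573241}{230}$ ($t = \frac{1}{46 + 184} - -11188 = \frac{1}{230} + 11188 = \frac{2573241}{230} \approx 11188.0$)
$\frac{t}{y{\left(Z \right)}} = \frac{2573241}{230 \left(-2 + 115\right)^{2}} = \frac{2573241}{230 \cdot 113^{2}} = \frac{2573241}{230 \cdot 12769} = \frac{2573241}{230} \cdot \frac{1}{12769} = \frac{2573241}{2936870}$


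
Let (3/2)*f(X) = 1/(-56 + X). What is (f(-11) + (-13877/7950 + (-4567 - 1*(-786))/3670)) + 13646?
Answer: 1333505157841/97741275 ≈ 13643.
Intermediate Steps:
f(X) = 2/(3*(-56 + X))
(f(-11) + (-13877/7950 + (-4567 - 1*(-786))/3670)) + 13646 = (2/(3*(-56 - 11)) + (-13877/7950 + (-4567 - 1*(-786))/3670)) + 13646 = ((⅔)/(-67) + (-13877*1/7950 + (-4567 + 786)*(1/3670))) + 13646 = ((⅔)*(-1/67) + (-13877/7950 - 3781*1/3670)) + 13646 = (-2/201 + (-13877/7950 - 3781/3670)) + 13646 = (-2/201 - 4049377/1458825) + 13646 = -272280809/97741275 + 13646 = 1333505157841/97741275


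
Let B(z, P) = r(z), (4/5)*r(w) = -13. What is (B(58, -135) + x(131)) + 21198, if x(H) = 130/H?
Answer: 11099757/524 ≈ 21183.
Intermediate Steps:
r(w) = -65/4 (r(w) = (5/4)*(-13) = -65/4)
B(z, P) = -65/4
(B(58, -135) + x(131)) + 21198 = (-65/4 + 130/131) + 21198 = -7995/524 + 21198 = 11099757/524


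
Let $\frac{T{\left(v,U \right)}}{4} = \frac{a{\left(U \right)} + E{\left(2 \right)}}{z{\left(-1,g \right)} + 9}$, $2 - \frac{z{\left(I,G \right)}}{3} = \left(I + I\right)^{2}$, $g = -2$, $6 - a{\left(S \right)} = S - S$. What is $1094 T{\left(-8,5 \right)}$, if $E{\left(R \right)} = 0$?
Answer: $8752$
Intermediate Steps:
$a{\left(S \right)} = 6$ ($a{\left(S \right)} = 6 - \left(S - S\right) = 6 - 0 = 6 + 0 = 6$)
$z{\left(I,G \right)} = 6 - 12 I^{2}$ ($z{\left(I,G \right)} = 6 - 3 \left(I + I\right)^{2} = 6 - 3 \left(2 I\right)^{2} = 6 - 3 \cdot 4 I^{2} = 6 - 12 I^{2}$)
$T{\left(v,U \right)} = 8$ ($T{\left(v,U \right)} = 4 \frac{6 + 0}{\left(6 - 12 \left(-1\right)^{2}\right) + 9} = 4 \frac{6}{\left(6 - 12\right) + 9} = 4 \frac{6}{-6 + 9} = 4 \cdot \frac{6}{3} = 4 \cdot 6 \cdot \frac{1}{3} = 4 \cdot 2 = 8$)
$1094 T{\left(-8,5 \right)} = 1094 \cdot 8 = 8752$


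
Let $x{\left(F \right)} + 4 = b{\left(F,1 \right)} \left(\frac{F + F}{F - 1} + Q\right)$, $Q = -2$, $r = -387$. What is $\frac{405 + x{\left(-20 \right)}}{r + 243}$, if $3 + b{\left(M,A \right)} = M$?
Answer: $- \frac{8467}{3024} \approx -2.7999$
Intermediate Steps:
$b{\left(M,A \right)} = -3 + M$
$x{\left(F \right)} = -4 + \left(-3 + F\right) \left(-2 + \frac{2 F}{-1 + F}\right)$ ($x{\left(F \right)} = -4 + \left(-3 + F\right) \left(\frac{F + F}{F - 1} - 2\right) = -4 + \left(-3 + F\right) \left(\frac{2 F}{-1 + F} - 2\right) = -4 + \left(-3 + F\right) \left(-2 + \frac{2 F}{-1 + F}\right)$)
$\frac{405 + x{\left(-20 \right)}}{r + 243} = \frac{405 + \frac{2 \left(-1 - -20\right)}{-1 - 20}}{-387 + 243} = \frac{405 + \frac{2 \left(-1 + 20\right)}{-21}}{-144} = \left(405 + 2 \left(- \frac{1}{21}\right) 19\right) \left(- \frac{1}{144}\right) = \left(405 - \frac{38}{21}\right) \left(- \frac{1}{144}\right) = \frac{8467}{21} \left(- \frac{1}{144}\right) = - \frac{8467}{3024}$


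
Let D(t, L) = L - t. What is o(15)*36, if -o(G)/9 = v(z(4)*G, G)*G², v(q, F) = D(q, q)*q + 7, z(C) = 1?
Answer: -510300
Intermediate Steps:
v(q, F) = 7 (v(q, F) = (q - q)*q + 7 = 0*q + 7 = 0 + 7 = 7)
o(G) = -63*G²
o(15)*36 = -63*15²*36 = -63*225*36 = -14175*36 = -510300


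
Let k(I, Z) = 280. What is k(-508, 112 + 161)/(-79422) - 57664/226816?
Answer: -5182253/20105112 ≈ -0.25776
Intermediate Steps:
k(-508, 112 + 161)/(-79422) - 57664/226816 = 280/(-79422) - 57664/226816 = 280*(-1/79422) - 57664*1/226816 = -20/5673 - 901/3544 = -5182253/20105112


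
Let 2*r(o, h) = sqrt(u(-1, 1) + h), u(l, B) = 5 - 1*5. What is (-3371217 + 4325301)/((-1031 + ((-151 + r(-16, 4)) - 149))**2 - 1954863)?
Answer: -954084/185963 ≈ -5.1305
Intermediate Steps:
u(l, B) = 0 (u(l, B) = 5 - 5 = 0)
r(o, h) = sqrt(h)/2 (r(o, h) = sqrt(0 + h)/2 = sqrt(h)/2)
(-3371217 + 4325301)/((-1031 + ((-151 + r(-16, 4)) - 149))**2 - 1954863) = (-3371217 + 4325301)/((-1031 + ((-151 + sqrt(4)/2) - 149))**2 - 1954863) = 954084/((-1031 + ((-151 + (1/2)*2) - 149))**2 - 1954863) = 954084/((-1031 + ((-151 + 1) - 149))**2 - 1954863) = 954084/((-1031 + (-150 - 149))**2 - 1954863) = 954084/((-1031 - 299)**2 - 1954863) = 954084/((-1330)**2 - 1954863) = 954084/(1768900 - 1954863) = 954084/(-185963) = 954084*(-1/185963) = -954084/185963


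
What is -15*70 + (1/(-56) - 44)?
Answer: -61265/56 ≈ -1094.0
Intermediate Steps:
-15*70 + (1/(-56) - 44) = -1050 + (-1/56 - 44) = -1050 - 2465/56 = -61265/56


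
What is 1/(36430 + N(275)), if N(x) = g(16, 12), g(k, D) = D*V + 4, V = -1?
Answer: 1/36422 ≈ 2.7456e-5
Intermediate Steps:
g(k, D) = 4 - D (g(k, D) = D*(-1) + 4 = -D + 4 = 4 - D)
N(x) = -8 (N(x) = 4 - 1*12 = 4 - 12 = -8)
1/(36430 + N(275)) = 1/(36430 - 8) = 1/36422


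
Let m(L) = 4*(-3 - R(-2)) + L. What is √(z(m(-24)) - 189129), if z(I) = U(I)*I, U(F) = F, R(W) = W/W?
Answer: I*√187529 ≈ 433.05*I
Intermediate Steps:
R(W) = 1
m(L) = -16 + L (m(L) = 4*(-3 - 1*1) + L = 4*(-3 - 1) + L = 4*(-4) + L = -16 + L)
z(I) = I² (z(I) = I*I = I²)
√(z(m(-24)) - 189129) = √((-16 - 24)² - 189129) = √((-40)² - 189129) = √(1600 - 189129) = √(-187529) = I*√187529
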